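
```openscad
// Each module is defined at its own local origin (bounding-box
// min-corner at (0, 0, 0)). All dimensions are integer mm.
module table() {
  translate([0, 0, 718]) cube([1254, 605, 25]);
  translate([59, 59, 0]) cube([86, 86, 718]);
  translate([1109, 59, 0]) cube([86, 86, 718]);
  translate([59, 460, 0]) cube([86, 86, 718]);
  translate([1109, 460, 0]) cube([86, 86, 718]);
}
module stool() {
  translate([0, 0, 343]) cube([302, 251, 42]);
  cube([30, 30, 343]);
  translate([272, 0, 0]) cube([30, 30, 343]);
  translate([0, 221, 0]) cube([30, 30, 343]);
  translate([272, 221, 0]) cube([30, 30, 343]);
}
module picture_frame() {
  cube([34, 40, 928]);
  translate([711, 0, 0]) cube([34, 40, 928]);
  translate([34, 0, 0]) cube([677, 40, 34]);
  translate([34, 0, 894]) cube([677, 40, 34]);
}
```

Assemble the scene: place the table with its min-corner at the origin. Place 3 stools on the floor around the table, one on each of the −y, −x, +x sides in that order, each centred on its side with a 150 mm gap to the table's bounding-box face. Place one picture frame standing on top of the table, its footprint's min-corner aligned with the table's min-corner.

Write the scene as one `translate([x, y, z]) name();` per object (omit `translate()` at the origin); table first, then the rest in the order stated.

table();
translate([476, -401, 0]) stool();
translate([-452, 177, 0]) stool();
translate([1404, 177, 0]) stool();
translate([0, 0, 743]) picture_frame();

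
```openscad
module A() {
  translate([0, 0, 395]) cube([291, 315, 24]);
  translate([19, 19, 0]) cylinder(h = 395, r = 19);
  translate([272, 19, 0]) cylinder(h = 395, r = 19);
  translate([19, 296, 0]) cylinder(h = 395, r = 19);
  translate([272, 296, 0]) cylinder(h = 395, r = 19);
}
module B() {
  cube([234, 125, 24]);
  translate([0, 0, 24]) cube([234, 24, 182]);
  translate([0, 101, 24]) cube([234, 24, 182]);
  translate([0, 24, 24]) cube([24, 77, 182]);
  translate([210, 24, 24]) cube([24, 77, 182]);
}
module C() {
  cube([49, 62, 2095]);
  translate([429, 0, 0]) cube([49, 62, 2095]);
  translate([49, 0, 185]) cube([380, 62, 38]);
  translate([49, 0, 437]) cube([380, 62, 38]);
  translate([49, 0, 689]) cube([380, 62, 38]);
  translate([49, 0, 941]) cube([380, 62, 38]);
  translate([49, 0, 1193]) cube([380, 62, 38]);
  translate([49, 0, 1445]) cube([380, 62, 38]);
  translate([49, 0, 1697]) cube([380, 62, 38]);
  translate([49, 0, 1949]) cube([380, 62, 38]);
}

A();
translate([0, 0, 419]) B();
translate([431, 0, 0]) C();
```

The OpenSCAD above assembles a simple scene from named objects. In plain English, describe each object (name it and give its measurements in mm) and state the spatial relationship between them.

A is a four-legged stool. The seat is a 291×315×24 mm slab whose top surface is at z = 419 mm; four round legs, each 38 mm in diameter, run from the floor (z = 0) to the underside of the seat, each leg's axis is inset half a diameter from the nearest pair of seat edges (so the leg's bounding box is flush with the corner).

B is an open storage box with external size 234×125×206 mm and wall thickness 24 mm (the base is also 24 mm thick). The base covers the whole footprint; the four walls stand on the base, with the y-facing walls full-width and the x-facing walls fitting between their inner faces.

C is a straight ladder. Two 49×62 mm vertical rails, 2095 mm tall, stand 478 mm apart (outside-to-outside) with their front faces coplanar on the −y side. 8 rungs, each 62 mm deep and 38 mm tall, span between the inner faces of the rails, front faces flush with the rails. The lowest rung's underside is at z = 185 mm and rungs are spaced 252 mm apart (underside to underside).

The open box is on top of the stool. The ladder is on the floor beside the stool on its +x side.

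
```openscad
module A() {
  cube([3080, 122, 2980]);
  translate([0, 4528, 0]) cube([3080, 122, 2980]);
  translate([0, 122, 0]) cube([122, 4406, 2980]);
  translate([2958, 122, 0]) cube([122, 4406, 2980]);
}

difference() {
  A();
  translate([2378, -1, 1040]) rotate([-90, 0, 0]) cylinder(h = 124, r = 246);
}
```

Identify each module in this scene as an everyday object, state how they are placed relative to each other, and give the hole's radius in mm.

A is a house frame. The house frame has a circular hole through its front wall. The hole's radius is 246 mm.

The subtracted cylinder has r = 246 mm.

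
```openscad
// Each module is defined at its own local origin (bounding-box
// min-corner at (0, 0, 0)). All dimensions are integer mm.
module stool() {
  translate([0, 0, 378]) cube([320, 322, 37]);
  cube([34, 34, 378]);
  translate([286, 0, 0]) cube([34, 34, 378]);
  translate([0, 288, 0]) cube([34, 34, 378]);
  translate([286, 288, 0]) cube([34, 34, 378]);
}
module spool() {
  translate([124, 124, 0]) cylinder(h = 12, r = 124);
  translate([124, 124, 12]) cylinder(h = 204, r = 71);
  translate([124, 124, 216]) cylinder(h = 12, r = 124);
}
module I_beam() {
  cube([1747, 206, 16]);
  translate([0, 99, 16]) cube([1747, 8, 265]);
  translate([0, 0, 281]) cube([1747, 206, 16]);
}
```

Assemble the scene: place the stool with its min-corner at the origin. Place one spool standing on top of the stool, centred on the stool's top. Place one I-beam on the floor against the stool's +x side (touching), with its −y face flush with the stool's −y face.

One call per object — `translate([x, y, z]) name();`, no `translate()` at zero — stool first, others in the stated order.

stool();
translate([36, 37, 415]) spool();
translate([320, 0, 0]) I_beam();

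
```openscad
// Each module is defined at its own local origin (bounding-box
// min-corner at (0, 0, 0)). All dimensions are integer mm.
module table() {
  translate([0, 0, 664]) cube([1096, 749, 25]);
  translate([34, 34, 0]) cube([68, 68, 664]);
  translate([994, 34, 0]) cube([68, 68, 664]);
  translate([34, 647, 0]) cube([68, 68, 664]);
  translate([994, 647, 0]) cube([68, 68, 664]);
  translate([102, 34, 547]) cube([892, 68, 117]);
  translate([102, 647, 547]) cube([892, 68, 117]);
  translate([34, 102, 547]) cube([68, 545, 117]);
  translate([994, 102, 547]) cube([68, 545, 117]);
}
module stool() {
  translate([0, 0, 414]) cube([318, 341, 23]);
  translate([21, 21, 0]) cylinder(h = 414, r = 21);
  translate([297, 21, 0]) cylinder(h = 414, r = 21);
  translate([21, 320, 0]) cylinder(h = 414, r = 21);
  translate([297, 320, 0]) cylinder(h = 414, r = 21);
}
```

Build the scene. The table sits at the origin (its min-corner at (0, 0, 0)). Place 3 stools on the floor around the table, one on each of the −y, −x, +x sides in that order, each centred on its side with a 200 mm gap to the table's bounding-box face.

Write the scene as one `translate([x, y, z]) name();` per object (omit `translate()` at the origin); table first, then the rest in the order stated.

table();
translate([389, -541, 0]) stool();
translate([-518, 204, 0]) stool();
translate([1296, 204, 0]) stool();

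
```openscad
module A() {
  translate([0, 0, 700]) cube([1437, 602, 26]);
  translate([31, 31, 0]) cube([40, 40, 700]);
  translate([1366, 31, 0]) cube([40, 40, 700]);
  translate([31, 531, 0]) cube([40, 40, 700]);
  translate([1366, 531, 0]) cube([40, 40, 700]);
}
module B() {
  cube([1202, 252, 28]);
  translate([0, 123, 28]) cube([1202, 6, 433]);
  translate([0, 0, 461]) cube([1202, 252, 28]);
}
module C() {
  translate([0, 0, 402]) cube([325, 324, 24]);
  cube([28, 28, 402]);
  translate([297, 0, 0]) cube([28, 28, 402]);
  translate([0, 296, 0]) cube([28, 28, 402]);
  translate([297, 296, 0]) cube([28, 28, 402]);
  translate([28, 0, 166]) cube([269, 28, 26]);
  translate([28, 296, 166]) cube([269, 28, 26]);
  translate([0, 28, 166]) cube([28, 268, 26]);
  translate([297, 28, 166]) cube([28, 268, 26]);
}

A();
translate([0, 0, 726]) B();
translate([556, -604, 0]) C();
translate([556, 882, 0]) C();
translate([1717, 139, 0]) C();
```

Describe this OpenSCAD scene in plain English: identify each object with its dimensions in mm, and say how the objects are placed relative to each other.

A is a table with a 1437×602 mm rectangular top, 26 mm thick, top surface at z = 726 mm, supported by four 40×40 mm square legs, each inset 31 mm from the nearest pair of top edges, running from the floor.

B is an I-beam lying along x, 1202 mm long. Overall section height 489 mm. Two flanges 252 mm wide (y) and 28 mm thick, one on the floor and one at the top; a web 6 mm thick runs between them, centred on the flange width.

C is a four-legged stool. The seat is a 325×324×24 mm slab whose top surface is at z = 426 mm; four square legs, each 28×28 mm in cross-section, run from the floor (z = 0) to the underside of the seat, each flush with a corner of the seat. Four stretchers, 28 mm wide and 26 mm tall, connect adjacent legs with their undersides at z = 166 mm, each running between the inner faces of the legs it joins and aligned with the legs' outer faces on the other axis.

The I-beam is on top of the table. Three stools sit around the table at the −y, +y, +x sides.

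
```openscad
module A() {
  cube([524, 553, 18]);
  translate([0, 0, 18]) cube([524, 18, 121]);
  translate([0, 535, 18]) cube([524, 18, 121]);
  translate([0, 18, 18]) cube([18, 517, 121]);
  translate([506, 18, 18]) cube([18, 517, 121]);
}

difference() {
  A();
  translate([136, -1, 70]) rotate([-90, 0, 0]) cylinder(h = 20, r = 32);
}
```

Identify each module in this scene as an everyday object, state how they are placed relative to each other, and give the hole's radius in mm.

The subtracted cylinder has r = 32 mm.

A is an open box. The open box has a circular hole through its front wall. The hole's radius is 32 mm.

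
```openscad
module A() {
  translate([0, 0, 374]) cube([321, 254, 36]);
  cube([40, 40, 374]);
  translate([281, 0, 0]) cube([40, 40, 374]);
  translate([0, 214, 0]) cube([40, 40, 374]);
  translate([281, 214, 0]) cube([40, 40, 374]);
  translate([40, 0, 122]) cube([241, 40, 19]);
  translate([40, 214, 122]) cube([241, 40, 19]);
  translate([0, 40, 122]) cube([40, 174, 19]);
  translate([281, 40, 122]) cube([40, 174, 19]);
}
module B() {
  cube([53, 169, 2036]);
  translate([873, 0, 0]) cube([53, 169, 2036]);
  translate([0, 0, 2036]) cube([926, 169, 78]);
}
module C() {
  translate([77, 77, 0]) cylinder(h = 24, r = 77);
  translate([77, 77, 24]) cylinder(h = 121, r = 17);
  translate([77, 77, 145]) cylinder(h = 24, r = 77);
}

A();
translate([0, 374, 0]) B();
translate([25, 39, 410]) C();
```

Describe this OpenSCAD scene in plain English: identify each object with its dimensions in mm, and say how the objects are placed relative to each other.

A is a simple wooden stool: a rectangular seat 321 mm (x) by 254 mm (y), 36 mm thick, top face at z = 410 mm, on four square legs, each 40×40 mm in cross-section. The legs rest on z = 0, each flush with a corner of the seat. Four stretchers, 40 mm wide and 19 mm tall, connect adjacent legs with their undersides at z = 122 mm, each running between the inner faces of the legs it joins and aligned with the legs' outer faces on the other axis.

B is a door frame. The clear opening is 820 mm wide and 2036 mm high. Two 53 mm wide jambs, 169 mm deep, stand either side of the opening from the floor to the top of the opening. A 78 mm thick head sits across the top of both jambs, spanning the full outside width of the frame.

C is a spool: two coaxial disc flanges of radius 77 mm and thickness 24 mm, joined by a core cylinder of radius 17 mm and height 121 mm. The lower flange rests on z = 0 and the three cylinders share a vertical axis.

The door frame is on the floor beside the stool on its +y side. The spool is on top of the stool.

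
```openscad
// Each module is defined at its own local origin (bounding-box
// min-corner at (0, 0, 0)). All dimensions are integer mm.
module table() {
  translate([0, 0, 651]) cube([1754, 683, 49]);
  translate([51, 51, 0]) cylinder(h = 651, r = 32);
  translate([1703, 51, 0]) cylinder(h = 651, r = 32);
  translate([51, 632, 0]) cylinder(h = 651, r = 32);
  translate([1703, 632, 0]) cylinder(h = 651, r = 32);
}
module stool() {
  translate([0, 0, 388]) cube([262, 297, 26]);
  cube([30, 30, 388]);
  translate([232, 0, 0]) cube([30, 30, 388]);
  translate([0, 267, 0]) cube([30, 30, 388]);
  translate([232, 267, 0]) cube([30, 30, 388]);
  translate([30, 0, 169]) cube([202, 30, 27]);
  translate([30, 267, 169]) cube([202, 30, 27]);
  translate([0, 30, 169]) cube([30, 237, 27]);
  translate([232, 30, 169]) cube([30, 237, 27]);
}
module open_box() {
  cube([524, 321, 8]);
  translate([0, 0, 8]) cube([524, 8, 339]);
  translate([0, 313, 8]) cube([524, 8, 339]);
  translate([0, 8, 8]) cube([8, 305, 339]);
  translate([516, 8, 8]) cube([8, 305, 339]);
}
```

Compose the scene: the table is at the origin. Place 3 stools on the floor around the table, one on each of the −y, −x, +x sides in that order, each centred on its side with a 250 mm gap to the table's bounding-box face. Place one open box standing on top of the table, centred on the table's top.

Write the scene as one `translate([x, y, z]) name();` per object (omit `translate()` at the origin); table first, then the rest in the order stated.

table();
translate([746, -547, 0]) stool();
translate([-512, 193, 0]) stool();
translate([2004, 193, 0]) stool();
translate([615, 181, 700]) open_box();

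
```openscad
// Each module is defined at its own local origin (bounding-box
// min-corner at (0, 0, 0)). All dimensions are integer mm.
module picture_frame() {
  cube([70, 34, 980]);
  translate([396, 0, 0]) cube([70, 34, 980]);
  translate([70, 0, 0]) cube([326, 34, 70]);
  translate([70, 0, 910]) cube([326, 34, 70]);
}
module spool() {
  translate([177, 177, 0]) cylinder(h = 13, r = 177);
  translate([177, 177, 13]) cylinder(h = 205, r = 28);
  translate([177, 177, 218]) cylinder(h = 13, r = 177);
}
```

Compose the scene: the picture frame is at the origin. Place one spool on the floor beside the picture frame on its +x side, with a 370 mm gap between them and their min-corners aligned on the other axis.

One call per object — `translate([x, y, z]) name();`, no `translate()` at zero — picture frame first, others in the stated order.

picture_frame();
translate([836, 0, 0]) spool();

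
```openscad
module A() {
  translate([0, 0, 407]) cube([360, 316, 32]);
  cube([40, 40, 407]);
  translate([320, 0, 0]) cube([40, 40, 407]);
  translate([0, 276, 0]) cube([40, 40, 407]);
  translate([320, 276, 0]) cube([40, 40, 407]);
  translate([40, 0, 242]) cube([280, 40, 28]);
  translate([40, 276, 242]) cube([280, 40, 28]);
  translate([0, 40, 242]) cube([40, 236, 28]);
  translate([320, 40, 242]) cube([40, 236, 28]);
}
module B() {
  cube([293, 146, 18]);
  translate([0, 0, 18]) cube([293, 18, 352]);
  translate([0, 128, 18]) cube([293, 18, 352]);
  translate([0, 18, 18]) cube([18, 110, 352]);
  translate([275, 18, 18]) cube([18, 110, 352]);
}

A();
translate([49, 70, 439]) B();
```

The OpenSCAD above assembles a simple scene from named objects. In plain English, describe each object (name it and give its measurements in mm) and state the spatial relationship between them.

A is a four-legged stool. The seat is a 360×316×32 mm slab whose top surface is at z = 439 mm; four square legs, each 40×40 mm in cross-section, run from the floor (z = 0) to the underside of the seat, each flush with a corner of the seat. Four stretchers, 40 mm wide and 28 mm tall, connect adjacent legs with their undersides at z = 242 mm, each running between the inner faces of the legs it joins and aligned with the legs' outer faces on the other axis.

B is an open storage box with external size 293×146×370 mm and wall thickness 18 mm (the base is also 18 mm thick). The base covers the whole footprint; the four walls stand on the base, with the y-facing walls full-width and the x-facing walls fitting between their inner faces.

The open box is on top of the stool.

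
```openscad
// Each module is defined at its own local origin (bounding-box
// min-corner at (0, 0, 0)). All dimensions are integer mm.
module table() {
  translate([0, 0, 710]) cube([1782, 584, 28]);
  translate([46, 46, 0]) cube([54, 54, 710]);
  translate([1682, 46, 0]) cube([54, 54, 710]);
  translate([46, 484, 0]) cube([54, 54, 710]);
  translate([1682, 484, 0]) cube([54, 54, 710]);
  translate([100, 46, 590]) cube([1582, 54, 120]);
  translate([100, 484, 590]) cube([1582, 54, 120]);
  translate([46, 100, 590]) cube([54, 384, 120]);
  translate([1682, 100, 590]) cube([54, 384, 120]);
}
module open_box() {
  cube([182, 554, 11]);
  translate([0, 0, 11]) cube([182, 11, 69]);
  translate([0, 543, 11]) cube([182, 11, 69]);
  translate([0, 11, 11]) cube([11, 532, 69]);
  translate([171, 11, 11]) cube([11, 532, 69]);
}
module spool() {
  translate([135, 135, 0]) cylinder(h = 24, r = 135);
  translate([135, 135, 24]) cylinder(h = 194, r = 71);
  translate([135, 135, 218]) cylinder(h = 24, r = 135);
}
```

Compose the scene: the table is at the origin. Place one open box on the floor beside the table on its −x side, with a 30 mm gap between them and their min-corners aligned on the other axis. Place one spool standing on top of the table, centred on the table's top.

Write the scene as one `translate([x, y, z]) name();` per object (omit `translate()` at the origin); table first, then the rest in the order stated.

table();
translate([-212, 0, 0]) open_box();
translate([756, 157, 738]) spool();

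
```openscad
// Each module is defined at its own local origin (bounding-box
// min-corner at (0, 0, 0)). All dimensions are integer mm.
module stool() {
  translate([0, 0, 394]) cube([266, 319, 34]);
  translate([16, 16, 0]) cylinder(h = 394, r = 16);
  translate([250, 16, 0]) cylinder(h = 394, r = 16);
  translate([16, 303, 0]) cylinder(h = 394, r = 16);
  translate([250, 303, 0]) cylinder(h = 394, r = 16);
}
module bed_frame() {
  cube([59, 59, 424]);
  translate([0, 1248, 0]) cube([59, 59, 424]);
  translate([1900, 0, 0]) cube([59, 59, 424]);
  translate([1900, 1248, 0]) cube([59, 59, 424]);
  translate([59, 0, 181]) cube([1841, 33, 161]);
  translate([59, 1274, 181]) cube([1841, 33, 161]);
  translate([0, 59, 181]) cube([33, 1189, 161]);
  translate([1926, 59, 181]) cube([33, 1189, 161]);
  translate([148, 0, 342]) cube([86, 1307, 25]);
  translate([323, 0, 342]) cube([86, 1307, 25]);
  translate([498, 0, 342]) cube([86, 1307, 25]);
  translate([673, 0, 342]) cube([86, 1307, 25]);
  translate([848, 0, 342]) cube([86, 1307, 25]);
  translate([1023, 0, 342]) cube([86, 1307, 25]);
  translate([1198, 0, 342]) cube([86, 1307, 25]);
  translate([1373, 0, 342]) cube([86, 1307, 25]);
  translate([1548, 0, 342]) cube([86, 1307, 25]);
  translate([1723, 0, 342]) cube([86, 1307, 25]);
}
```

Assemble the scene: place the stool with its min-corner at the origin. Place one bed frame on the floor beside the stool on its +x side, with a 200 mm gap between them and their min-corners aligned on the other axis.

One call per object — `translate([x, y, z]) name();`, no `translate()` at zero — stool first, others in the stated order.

stool();
translate([466, 0, 0]) bed_frame();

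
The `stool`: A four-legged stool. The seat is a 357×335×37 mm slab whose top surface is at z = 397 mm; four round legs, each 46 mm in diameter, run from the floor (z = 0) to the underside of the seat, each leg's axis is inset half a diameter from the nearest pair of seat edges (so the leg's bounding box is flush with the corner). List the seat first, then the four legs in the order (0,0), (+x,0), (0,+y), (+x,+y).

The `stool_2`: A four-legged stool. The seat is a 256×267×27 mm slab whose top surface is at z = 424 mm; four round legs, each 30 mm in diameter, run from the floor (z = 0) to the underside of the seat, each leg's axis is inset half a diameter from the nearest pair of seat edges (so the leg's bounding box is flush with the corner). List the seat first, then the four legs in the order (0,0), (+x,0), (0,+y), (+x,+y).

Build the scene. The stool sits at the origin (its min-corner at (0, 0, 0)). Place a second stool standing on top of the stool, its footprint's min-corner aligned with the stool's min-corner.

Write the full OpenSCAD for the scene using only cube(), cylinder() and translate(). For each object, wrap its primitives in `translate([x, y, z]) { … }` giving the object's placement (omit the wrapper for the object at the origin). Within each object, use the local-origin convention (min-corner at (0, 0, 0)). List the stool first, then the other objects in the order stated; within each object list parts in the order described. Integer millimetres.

translate([0, 0, 360]) cube([357, 335, 37]);
translate([23, 23, 0]) cylinder(h = 360, r = 23);
translate([334, 23, 0]) cylinder(h = 360, r = 23);
translate([23, 312, 0]) cylinder(h = 360, r = 23);
translate([334, 312, 0]) cylinder(h = 360, r = 23);
translate([0, 0, 397]) {
  translate([0, 0, 397]) cube([256, 267, 27]);
  translate([15, 15, 0]) cylinder(h = 397, r = 15);
  translate([241, 15, 0]) cylinder(h = 397, r = 15);
  translate([15, 252, 0]) cylinder(h = 397, r = 15);
  translate([241, 252, 0]) cylinder(h = 397, r = 15);
}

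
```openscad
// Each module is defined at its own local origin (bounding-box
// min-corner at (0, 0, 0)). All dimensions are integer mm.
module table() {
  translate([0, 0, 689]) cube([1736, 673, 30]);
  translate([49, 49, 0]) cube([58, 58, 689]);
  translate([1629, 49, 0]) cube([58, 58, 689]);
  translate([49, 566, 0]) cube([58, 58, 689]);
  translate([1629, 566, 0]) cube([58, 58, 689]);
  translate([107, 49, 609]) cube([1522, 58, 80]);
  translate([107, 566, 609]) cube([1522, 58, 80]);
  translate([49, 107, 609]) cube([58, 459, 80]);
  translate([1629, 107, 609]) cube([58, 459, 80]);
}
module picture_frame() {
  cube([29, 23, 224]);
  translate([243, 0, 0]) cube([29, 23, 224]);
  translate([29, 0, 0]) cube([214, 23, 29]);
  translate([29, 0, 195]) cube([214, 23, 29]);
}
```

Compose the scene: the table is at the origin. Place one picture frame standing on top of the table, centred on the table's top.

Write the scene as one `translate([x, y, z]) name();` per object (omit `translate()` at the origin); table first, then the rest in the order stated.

table();
translate([732, 325, 719]) picture_frame();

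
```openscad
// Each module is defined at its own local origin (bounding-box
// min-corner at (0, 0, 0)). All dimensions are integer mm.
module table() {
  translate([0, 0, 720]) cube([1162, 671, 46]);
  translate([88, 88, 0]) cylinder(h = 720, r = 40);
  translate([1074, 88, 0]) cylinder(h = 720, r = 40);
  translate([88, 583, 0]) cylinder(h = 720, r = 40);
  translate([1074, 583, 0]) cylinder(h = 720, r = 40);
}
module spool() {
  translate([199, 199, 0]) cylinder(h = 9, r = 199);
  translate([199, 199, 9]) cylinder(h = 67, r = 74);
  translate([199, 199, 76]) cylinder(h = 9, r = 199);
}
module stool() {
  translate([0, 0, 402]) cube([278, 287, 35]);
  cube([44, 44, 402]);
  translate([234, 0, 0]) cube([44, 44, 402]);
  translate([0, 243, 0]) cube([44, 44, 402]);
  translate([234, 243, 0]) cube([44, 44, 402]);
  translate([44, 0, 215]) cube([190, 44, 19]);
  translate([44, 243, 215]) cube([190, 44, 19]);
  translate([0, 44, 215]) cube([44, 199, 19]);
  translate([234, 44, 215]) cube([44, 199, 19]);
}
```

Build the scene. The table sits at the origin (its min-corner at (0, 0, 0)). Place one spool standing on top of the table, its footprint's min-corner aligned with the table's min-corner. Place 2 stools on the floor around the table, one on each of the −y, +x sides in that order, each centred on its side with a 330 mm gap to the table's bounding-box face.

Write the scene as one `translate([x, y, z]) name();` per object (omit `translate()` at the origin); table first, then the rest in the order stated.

table();
translate([0, 0, 766]) spool();
translate([442, -617, 0]) stool();
translate([1492, 192, 0]) stool();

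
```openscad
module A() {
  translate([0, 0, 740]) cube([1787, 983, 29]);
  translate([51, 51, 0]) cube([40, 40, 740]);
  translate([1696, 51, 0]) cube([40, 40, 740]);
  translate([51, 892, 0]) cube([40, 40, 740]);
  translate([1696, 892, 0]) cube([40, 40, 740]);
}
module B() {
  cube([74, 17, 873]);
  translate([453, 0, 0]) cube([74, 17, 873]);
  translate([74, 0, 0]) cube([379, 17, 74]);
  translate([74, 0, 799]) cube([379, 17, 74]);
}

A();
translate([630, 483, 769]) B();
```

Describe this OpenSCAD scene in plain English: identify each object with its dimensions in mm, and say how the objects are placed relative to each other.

A is a table: top 1787 mm (x) × 983 mm (y), 29 mm thick, upper face at z = 769 mm, on four 40×40 mm square legs, each inset 51 mm from the nearest pair of top edges, running from z = 0 to the bottom of the top.

B is a picture frame with a 379×725 mm rectangular opening (x by z) and a uniform 74 mm border on every side. Frame depth is 17 mm along y. It is built from two vertical stiles running the full outside height and two horizontal rails spanning the gap between the stiles.

The picture frame is on top of the table, centred.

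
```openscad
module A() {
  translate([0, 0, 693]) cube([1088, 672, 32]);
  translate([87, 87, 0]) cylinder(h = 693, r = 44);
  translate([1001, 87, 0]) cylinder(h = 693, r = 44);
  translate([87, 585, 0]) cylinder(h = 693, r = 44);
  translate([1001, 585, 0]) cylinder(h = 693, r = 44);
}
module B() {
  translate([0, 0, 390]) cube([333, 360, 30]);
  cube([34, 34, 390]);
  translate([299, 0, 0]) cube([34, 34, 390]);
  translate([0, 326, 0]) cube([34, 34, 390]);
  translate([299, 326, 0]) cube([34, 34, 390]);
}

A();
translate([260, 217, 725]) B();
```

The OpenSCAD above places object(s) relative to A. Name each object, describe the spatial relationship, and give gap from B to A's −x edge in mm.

A is a table. B is a stool. The stool is on top of the table. The gap from the stool to the table's −x edge is 260 mm.

The stool's min-x is at 260; the table's min-x is 0; gap = 260 mm.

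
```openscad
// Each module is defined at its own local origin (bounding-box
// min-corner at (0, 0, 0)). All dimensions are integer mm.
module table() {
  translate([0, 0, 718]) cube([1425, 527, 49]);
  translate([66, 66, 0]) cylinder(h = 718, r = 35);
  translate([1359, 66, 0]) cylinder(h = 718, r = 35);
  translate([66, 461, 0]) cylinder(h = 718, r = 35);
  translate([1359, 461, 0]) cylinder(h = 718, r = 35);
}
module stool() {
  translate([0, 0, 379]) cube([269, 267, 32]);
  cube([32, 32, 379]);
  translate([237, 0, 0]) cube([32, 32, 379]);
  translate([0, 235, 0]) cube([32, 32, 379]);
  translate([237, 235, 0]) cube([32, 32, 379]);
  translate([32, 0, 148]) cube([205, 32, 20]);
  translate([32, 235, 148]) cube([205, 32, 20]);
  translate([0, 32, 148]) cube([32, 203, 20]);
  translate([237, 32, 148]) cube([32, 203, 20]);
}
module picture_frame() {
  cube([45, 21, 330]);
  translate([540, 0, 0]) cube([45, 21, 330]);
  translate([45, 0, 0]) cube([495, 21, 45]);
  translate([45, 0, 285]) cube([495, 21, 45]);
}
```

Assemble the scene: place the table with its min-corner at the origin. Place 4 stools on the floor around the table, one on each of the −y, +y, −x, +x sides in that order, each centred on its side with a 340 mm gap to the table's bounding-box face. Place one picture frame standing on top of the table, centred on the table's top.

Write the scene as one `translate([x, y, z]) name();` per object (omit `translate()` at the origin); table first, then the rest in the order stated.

table();
translate([578, -607, 0]) stool();
translate([578, 867, 0]) stool();
translate([-609, 130, 0]) stool();
translate([1765, 130, 0]) stool();
translate([420, 253, 767]) picture_frame();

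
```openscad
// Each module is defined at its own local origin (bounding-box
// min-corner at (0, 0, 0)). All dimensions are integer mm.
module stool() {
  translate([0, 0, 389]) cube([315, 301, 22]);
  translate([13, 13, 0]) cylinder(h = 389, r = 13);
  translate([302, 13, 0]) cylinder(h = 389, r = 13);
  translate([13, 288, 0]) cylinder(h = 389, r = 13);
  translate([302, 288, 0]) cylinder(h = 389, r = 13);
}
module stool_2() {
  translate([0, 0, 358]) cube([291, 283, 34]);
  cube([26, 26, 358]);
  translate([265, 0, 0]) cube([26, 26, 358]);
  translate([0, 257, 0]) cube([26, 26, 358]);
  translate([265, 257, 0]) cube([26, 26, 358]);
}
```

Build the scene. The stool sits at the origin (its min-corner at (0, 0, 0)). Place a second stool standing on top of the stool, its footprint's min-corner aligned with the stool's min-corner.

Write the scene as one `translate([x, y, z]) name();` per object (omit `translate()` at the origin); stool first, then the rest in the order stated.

stool();
translate([0, 0, 411]) stool_2();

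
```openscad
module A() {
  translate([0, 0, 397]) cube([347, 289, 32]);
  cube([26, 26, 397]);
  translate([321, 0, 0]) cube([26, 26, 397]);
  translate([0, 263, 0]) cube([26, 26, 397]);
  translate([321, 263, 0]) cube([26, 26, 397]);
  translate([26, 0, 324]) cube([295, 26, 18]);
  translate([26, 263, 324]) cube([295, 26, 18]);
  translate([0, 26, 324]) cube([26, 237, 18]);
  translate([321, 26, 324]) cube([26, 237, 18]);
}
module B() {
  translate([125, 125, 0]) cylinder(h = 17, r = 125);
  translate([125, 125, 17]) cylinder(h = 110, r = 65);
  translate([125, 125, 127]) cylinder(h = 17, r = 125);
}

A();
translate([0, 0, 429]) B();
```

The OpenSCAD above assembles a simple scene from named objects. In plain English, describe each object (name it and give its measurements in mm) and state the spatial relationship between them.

A is a four-legged stool. The seat is 347×289 mm, 32 mm thick, top at z = 429 mm. It stands on four square legs, each 26×26 mm in cross-section, from z = 0 to the seat underside, each flush with a corner of the seat. Four stretchers, 26 mm wide and 18 mm tall, connect adjacent legs with their undersides at z = 324 mm, each running between the inner faces of the legs it joins and aligned with the legs' outer faces on the other axis.

B is a spool: two coaxial disc flanges of radius 125 mm and thickness 17 mm, joined by a core cylinder of radius 65 mm and height 110 mm. The lower flange rests on z = 0 and the three cylinders share a vertical axis.

The spool is on top of the stool.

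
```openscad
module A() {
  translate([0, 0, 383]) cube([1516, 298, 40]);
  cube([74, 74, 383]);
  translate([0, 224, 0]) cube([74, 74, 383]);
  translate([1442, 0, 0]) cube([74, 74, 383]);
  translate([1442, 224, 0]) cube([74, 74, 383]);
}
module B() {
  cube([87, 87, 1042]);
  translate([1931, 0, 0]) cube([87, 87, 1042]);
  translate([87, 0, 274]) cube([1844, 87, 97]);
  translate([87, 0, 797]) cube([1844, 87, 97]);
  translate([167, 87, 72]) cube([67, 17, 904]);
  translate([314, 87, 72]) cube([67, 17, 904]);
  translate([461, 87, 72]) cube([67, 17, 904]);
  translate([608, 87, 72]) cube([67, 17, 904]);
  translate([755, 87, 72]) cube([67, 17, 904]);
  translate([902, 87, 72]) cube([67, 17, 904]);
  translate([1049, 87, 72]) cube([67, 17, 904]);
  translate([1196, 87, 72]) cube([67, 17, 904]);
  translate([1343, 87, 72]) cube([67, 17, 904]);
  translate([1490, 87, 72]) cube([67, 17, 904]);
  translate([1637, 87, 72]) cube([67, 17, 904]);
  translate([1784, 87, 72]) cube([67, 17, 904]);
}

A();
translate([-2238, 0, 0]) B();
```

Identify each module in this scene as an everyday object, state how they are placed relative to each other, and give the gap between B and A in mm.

The fence section's nearest face is 220 mm from the bench's −x face.

A is a bench. B is a fence section. The fence section is on the floor beside the bench on its −x side. The gap between the fence section and the bench is 220 mm.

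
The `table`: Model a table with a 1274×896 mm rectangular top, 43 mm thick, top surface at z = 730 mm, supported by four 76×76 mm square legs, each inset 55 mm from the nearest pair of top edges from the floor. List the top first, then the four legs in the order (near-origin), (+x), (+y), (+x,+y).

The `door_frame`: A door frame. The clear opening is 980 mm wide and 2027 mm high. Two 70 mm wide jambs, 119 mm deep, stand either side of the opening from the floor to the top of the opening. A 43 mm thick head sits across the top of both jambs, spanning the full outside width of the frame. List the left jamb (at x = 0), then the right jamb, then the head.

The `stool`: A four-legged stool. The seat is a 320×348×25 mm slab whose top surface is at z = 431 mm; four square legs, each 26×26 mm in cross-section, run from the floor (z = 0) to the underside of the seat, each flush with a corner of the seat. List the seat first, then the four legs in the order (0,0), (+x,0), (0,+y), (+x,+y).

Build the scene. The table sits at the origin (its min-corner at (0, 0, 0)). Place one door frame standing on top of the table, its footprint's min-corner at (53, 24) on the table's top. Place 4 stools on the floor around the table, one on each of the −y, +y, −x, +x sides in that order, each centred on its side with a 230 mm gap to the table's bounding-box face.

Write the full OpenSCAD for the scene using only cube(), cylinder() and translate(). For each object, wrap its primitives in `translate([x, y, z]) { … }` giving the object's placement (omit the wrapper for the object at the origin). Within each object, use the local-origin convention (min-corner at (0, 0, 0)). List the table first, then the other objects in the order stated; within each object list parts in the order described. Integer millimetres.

translate([0, 0, 687]) cube([1274, 896, 43]);
translate([55, 55, 0]) cube([76, 76, 687]);
translate([1143, 55, 0]) cube([76, 76, 687]);
translate([55, 765, 0]) cube([76, 76, 687]);
translate([1143, 765, 0]) cube([76, 76, 687]);
translate([53, 24, 730]) {
  cube([70, 119, 2027]);
  translate([1050, 0, 0]) cube([70, 119, 2027]);
  translate([0, 0, 2027]) cube([1120, 119, 43]);
}
translate([477, -578, 0]) {
  translate([0, 0, 406]) cube([320, 348, 25]);
  cube([26, 26, 406]);
  translate([294, 0, 0]) cube([26, 26, 406]);
  translate([0, 322, 0]) cube([26, 26, 406]);
  translate([294, 322, 0]) cube([26, 26, 406]);
}
translate([477, 1126, 0]) {
  translate([0, 0, 406]) cube([320, 348, 25]);
  cube([26, 26, 406]);
  translate([294, 0, 0]) cube([26, 26, 406]);
  translate([0, 322, 0]) cube([26, 26, 406]);
  translate([294, 322, 0]) cube([26, 26, 406]);
}
translate([-550, 274, 0]) {
  translate([0, 0, 406]) cube([320, 348, 25]);
  cube([26, 26, 406]);
  translate([294, 0, 0]) cube([26, 26, 406]);
  translate([0, 322, 0]) cube([26, 26, 406]);
  translate([294, 322, 0]) cube([26, 26, 406]);
}
translate([1504, 274, 0]) {
  translate([0, 0, 406]) cube([320, 348, 25]);
  cube([26, 26, 406]);
  translate([294, 0, 0]) cube([26, 26, 406]);
  translate([0, 322, 0]) cube([26, 26, 406]);
  translate([294, 322, 0]) cube([26, 26, 406]);
}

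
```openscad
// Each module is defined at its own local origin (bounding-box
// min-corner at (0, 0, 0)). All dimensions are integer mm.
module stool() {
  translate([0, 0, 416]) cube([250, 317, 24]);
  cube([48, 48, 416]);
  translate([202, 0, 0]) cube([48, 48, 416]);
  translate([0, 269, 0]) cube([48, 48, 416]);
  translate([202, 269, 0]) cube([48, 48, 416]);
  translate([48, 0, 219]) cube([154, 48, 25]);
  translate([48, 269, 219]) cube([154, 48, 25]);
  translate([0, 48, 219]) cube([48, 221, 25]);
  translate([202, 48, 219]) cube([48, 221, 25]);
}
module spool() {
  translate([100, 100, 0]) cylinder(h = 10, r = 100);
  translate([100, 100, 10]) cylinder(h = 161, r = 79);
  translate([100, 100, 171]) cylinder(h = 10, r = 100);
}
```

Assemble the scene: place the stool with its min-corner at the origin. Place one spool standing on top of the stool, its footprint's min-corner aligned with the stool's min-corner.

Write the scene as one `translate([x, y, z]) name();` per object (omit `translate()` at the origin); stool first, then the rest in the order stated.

stool();
translate([0, 0, 440]) spool();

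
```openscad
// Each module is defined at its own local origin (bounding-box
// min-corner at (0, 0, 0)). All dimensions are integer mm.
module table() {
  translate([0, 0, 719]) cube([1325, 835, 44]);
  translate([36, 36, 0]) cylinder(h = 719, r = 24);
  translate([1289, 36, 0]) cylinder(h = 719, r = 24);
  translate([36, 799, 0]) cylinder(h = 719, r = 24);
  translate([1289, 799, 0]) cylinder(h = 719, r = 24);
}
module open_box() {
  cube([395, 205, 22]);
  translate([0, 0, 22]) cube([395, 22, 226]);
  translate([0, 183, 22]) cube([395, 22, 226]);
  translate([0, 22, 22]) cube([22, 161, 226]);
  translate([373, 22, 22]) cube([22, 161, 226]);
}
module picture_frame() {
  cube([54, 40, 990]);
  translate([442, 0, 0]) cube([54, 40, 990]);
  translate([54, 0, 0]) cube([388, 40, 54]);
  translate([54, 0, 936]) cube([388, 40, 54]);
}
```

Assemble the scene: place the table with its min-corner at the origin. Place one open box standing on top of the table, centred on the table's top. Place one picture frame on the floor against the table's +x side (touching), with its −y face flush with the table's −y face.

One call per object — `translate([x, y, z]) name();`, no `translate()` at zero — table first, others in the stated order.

table();
translate([465, 315, 763]) open_box();
translate([1325, 0, 0]) picture_frame();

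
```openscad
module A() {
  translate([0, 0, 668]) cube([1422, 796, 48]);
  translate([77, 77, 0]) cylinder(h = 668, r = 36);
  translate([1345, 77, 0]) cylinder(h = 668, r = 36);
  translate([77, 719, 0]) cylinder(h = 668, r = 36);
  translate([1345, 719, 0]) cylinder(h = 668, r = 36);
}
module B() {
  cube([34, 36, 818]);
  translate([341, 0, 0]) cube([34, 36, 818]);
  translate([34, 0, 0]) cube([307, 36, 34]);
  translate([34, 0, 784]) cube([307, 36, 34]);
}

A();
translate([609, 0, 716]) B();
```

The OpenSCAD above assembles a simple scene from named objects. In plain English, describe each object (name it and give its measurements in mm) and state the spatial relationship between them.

A is a rectangular dining table. The top is 1422×796×48 mm with its upper surface at z = 716 mm. It stands on four round legs of 72 mm diameter, each leg's bounding box inset 41 mm from the nearest pair of top edges, running from the floor to the underside of the top.

B is a picture frame with a 307×750 mm rectangular opening (x by z) and a uniform 34 mm border on every side. Frame depth is 36 mm along y. It is built from two vertical stiles running the full outside height and two horizontal rails spanning the gap between the stiles.

The picture frame is on top of the table.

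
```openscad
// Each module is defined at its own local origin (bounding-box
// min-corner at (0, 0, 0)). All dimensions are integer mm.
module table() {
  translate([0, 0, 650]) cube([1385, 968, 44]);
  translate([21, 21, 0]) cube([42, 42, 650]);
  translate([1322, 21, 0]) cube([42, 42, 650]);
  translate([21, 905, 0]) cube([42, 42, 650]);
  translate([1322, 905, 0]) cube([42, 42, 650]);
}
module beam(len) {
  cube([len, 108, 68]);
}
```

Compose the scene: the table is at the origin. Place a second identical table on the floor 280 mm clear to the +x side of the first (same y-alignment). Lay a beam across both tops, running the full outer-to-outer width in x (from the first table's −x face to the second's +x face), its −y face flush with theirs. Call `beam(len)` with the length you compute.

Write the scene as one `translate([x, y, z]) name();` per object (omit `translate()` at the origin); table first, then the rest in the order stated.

table();
translate([1665, 0, 0]) table();
translate([0, 0, 694]) beam(3050);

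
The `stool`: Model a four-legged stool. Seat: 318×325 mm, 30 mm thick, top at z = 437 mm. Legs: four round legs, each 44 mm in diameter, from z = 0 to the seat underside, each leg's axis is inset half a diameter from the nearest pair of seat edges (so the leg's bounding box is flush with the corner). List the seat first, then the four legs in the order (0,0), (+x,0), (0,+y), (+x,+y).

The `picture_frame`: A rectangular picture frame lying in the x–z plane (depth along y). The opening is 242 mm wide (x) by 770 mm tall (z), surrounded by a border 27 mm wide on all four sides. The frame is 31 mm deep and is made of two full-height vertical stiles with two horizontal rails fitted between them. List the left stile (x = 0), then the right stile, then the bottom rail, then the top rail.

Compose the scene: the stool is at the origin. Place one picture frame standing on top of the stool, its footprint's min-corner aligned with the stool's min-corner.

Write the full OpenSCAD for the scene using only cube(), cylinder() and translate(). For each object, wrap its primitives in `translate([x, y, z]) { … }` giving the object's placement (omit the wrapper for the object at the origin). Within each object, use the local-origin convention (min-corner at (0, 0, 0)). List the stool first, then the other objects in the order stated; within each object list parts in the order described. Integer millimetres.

translate([0, 0, 407]) cube([318, 325, 30]);
translate([22, 22, 0]) cylinder(h = 407, r = 22);
translate([296, 22, 0]) cylinder(h = 407, r = 22);
translate([22, 303, 0]) cylinder(h = 407, r = 22);
translate([296, 303, 0]) cylinder(h = 407, r = 22);
translate([0, 0, 437]) {
  cube([27, 31, 824]);
  translate([269, 0, 0]) cube([27, 31, 824]);
  translate([27, 0, 0]) cube([242, 31, 27]);
  translate([27, 0, 797]) cube([242, 31, 27]);
}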